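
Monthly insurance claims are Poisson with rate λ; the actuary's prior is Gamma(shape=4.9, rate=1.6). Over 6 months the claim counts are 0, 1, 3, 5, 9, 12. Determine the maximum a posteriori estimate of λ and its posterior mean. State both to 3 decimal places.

Σ counts = 30. Posterior: Gamma(shape = 4.9+30 = 34.9, rate = 1.6+6 = 7.6).
Mode = (α−1)/β = 33.9/7.6 = 4.461.
Mean = α/β = 34.9/7.6 = 4.592.
Right-skewed posterior ⇒ mode < mean.

MAP = 4.461, posterior mean = 4.592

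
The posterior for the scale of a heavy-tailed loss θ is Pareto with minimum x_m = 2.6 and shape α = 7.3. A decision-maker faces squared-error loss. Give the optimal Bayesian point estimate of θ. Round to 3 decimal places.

3.013

The Pareto density is strictly decreasing on [x_m, ∞), so the mode is x_m = 2.600.
Mean = α·x_m/(α−1) = 7.3·2.6/6.3 = 3.013.
Squared-error loss ⇒ the optimal estimator is the posterior mean.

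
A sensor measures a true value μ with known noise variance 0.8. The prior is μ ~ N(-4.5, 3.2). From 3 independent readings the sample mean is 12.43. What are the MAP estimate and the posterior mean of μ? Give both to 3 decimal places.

MAP = 11.128; posterior mean = 11.128

Posterior for μ is Normal. Precision-weighted mean: (1/3.2·-4.5 + 3/0.8·12.43) / (1/3.2 + 3/0.8) = 11.128.
A Normal posterior is symmetric, so mode = mean.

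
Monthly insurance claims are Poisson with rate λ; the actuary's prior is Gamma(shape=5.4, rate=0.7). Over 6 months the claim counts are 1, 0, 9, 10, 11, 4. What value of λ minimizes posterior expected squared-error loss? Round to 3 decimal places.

Σ counts = 35. Posterior: Gamma(shape = 5.4+35 = 40.4, rate = 0.7+6 = 6.7).
Mode = (α−1)/β = 39.4/6.7 = 5.881.
Mean = α/β = 40.4/6.7 = 6.030.
Squared-error loss ⇒ the optimal estimator is the posterior mean.

6.030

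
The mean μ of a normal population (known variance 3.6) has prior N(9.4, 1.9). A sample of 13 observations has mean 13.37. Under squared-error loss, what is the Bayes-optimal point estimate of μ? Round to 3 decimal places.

12.865

Posterior for μ is Normal. Precision-weighted mean: (1/1.9·9.4 + 13/3.6·13.37) / (1/1.9 + 13/3.6) = 12.865.
A Normal posterior is symmetric, so mode = mean.
Squared-error loss ⇒ the optimal estimator is the posterior mean.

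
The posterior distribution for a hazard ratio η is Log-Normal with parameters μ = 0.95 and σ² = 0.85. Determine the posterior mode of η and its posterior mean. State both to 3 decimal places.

Mode = exp(μ − σ²) = exp(0.10) = 1.105.
Mean = exp(μ + σ²/2) = exp(1.375) = 3.955.
The posterior is right-skewed, so the mean exceeds the mode.

MAP: 1.105. Posterior mean: 3.955.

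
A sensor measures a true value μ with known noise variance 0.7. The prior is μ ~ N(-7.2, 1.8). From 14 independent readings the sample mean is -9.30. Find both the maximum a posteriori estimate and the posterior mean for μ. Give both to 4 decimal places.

Posterior for μ is Normal. Precision-weighted mean: (1/1.8·-7.2 + 14/0.7·-9.30) / (1/1.8 + 14/0.7) = -9.2432.
A Normal posterior is symmetric, so mode = mean.

MAP = -9.2432; posterior mean = -9.2432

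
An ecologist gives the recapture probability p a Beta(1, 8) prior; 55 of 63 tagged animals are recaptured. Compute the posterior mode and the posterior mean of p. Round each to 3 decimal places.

Posterior: Beta(1+55, 8+8) = Beta(56, 16).
Mode = (56−1)/(56+16−2) = 55/70 = 0.786.
Mean = 56/(56+16) = 56/72 = 0.778.
The mean is pulled below the mode by the posterior's left skew.

MAP: 0.786. Posterior mean: 0.778.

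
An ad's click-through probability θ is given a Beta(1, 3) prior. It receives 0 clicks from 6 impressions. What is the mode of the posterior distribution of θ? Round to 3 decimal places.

0.000

Posterior: Beta(1+0, 3+6) = Beta(1, 9).
Since α = 1 ≤ 1 and β > 1, the Beta density is monotone decreasing on [0,1]; the mode is at 0.
Mean = 1/(1+9) = 0.100.
This is the posterior mode — the MAP estimate.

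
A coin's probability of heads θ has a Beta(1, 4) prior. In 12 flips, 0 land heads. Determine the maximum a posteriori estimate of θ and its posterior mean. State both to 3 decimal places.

MAP = 0.000; posterior mean = 0.059

Posterior: Beta(1+0, 4+12) = Beta(1, 16).
Since α = 1 ≤ 1 and β > 1, the Beta density is monotone decreasing on [0,1]; the mode is at 0.
Mean = 1/(1+16) = 0.059.
Mean > mode: the posterior has a right tail.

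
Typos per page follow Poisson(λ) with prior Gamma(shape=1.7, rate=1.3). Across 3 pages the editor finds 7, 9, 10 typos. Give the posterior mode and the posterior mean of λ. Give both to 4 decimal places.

MAP: 6.2093. Posterior mean: 6.4419.

Σ counts = 26. Posterior: Gamma(shape = 1.7+26 = 27.7, rate = 1.3+3 = 4.3).
Mode = (α−1)/β = 26.7/4.3 = 6.2093.
Mean = α/β = 27.7/4.3 = 6.4419.
The mean is pulled above the mode by the posterior's right skew.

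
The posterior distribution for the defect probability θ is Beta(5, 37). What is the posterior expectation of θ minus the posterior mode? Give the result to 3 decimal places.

Mode = (5−1)/(5+37−2) = 4/40 = 0.100.
Mean = 5/(5+37) = 5/42 = 0.119.
Difference = 0.119 − 0.100 = 0.019.
Mean > mode: the posterior has a right tail.

0.019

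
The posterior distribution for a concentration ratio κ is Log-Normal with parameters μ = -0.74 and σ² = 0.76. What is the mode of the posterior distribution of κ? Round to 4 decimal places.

Mode = exp(μ − σ²) = exp(-1.50) = 0.2231.
Mean = exp(μ + σ²/2) = exp(-0.360) = 0.6977.
This is the posterior mode — the MAP estimate.

0.2231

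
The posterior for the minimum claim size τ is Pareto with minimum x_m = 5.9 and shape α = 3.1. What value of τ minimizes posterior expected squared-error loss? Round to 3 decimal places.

8.710

The Pareto density is strictly decreasing on [x_m, ∞), so the mode is x_m = 5.900.
Mean = α·x_m/(α−1) = 3.1·5.9/2.1 = 8.710.
Squared-error loss ⇒ the optimal estimator is the posterior mean.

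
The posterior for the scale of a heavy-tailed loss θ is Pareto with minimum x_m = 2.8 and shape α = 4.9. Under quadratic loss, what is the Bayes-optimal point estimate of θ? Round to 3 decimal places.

3.518

The Pareto density is strictly decreasing on [x_m, ∞), so the mode is x_m = 2.800.
Mean = α·x_m/(α−1) = 4.9·2.8/3.9 = 3.518.
Quadratic loss ⇒ the optimal estimator is the posterior mean.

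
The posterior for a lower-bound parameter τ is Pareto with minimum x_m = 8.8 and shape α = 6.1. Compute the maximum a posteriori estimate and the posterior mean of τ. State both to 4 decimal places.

The Pareto density is strictly decreasing on [x_m, ∞), so the mode is x_m = 8.8000.
Mean = α·x_m/(α−1) = 6.1·8.8/5.1 = 10.5255.

MAP = 8.8000; posterior mean = 10.5255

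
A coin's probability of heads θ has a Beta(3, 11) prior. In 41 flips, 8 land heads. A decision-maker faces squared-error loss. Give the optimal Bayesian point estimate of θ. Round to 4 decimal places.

0.2000

Posterior: Beta(3+8, 11+33) = Beta(11, 44).
Mode = (11−1)/(11+44−2) = 10/53 = 0.1887.
Mean = 11/(11+44) = 11/55 = 0.2000.
Squared-error loss ⇒ the optimal estimator is the posterior mean.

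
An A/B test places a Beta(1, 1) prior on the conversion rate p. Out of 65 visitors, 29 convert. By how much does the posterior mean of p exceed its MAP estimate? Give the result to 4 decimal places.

Posterior: Beta(1+29, 1+36) = Beta(30, 37).
Mode = (30−1)/(30+37−2) = 29/65 = 0.4462.
With a flat prior the MAP equals the MLE, 29/65.
Mean = 30/(30+37) = 30/67 = 0.4478.
Difference = 0.4478 − 0.4462 = 0.0016.

0.0016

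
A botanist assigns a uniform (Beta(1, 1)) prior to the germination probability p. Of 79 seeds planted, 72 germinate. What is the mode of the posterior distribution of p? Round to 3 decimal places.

0.911

Posterior: Beta(1+72, 1+7) = Beta(73, 8).
Mode = (73−1)/(73+8−2) = 72/79 = 0.911.
With a flat prior the MAP equals the MLE, 72/79.
Mean = 73/(73+8) = 73/81 = 0.901.
This is the posterior mode — the MAP estimate.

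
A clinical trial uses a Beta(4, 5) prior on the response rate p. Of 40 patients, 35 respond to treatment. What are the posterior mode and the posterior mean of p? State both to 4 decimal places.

Posterior: Beta(4+35, 5+5) = Beta(39, 10).
Mode = (39−1)/(39+10−2) = 38/47 = 0.8085.
Mean = 39/(39+10) = 39/49 = 0.7959.

p_MAP = 0.8085, E[p|data] = 0.7959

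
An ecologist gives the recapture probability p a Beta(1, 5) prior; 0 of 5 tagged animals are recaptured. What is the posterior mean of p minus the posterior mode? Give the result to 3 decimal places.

Posterior: Beta(1+0, 5+5) = Beta(1, 10).
Since α = 1 ≤ 1 and β > 1, the Beta density is monotone decreasing on [0,1]; the mode is at 0.
Mean = 1/(1+10) = 0.091.
Difference = 0.091 − 0.000 = 0.091.

0.091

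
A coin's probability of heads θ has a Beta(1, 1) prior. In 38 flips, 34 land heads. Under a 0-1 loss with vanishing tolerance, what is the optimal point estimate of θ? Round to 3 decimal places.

Posterior: Beta(1+34, 1+4) = Beta(35, 5).
Mode = (35−1)/(35+5−2) = 34/38 = 0.895.
With a flat prior the MAP equals the MLE, 34/38.
Mean = 35/(35+5) = 35/40 = 0.875.
This is the posterior mode — the MAP estimate.

0.895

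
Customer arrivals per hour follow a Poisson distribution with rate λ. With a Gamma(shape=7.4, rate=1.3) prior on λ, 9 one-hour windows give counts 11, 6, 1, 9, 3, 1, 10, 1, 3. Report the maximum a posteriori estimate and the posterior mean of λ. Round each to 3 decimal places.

MAP: 4.990. Posterior mean: 5.087.

Σ counts = 45. Posterior: Gamma(shape = 7.4+45 = 52.4, rate = 1.3+9 = 10.3).
Mode = (α−1)/β = 51.4/10.3 = 4.990.
Mean = α/β = 52.4/10.3 = 5.087.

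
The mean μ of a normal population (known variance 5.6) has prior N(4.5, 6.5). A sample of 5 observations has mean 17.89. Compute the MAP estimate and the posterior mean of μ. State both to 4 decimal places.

MAP = 15.9219; posterior mean = 15.9219

Posterior for μ is Normal. Precision-weighted mean: (1/6.5·4.5 + 5/5.6·17.89) / (1/6.5 + 5/5.6) = 15.9219.
A Normal posterior is symmetric, so mode = mean.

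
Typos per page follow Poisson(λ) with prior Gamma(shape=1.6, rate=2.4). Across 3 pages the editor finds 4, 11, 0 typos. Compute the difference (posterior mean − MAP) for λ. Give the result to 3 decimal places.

Σ counts = 15. Posterior: Gamma(shape = 1.6+15 = 16.6, rate = 2.4+3 = 5.4).
Mode = (α−1)/β = 15.6/5.4 = 2.889.
Mean = α/β = 16.6/5.4 = 3.074.
Difference = 3.074 − 2.889 = 0.185.

0.185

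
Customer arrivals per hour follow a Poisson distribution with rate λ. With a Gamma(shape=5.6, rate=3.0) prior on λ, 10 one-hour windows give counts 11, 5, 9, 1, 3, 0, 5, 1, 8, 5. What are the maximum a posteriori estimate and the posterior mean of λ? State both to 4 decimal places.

Σ counts = 48. Posterior: Gamma(shape = 5.6+48 = 53.6, rate = 3.0+10 = 13.0).
Mode = (α−1)/β = 52.6/13.0 = 4.0462.
Mean = α/β = 53.6/13.0 = 4.1231.

MAP: 4.0462. Posterior mean: 4.1231.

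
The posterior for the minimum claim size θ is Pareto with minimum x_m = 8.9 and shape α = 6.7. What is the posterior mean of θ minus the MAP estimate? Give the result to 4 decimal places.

The Pareto density is strictly decreasing on [x_m, ∞), so the mode is x_m = 8.9000.
Mean = α·x_m/(α−1) = 6.7·8.9/5.7 = 10.4614.
Difference = 10.4614 − 8.9000 = 1.5614.
Right-skewed posterior ⇒ mode < mean.

1.5614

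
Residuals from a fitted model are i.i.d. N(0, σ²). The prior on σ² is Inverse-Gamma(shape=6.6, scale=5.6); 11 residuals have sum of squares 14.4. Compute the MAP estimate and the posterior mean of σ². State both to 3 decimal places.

σ²_MAP = 0.977, E[σ²|data] = 1.153

Posterior: Inverse-Gamma(shape = 6.6+11/2 = 12.1, scale = 5.6+14.4/2 = 12.8).
Mode = β/(α+1) = 12.8/13.1 = 0.977.
Mean = β/(α−1) = 12.8/11.1 = 1.153.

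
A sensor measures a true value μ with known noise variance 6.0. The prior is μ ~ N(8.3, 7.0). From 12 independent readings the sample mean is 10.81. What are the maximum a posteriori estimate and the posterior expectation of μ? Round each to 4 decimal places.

Posterior for μ is Normal. Precision-weighted mean: (1/7.0·8.3 + 12/6.0·10.81) / (1/7.0 + 12/6.0) = 10.6427.
A Normal posterior is symmetric, so mode = mean.

MAP = 10.6427; posterior mean = 10.6427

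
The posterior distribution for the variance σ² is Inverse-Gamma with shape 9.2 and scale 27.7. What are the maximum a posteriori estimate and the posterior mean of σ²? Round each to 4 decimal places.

Mode = β/(α+1) = 27.7/10.2 = 2.7157.
Mean = β/(α−1) = 27.7/8.2 = 3.3780.
The mean is pulled above the mode by the posterior's right skew.

MAP: 2.7157. Posterior mean: 3.3780.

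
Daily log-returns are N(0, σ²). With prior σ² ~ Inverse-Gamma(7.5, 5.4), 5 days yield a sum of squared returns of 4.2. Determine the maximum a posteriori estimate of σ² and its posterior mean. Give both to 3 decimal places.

Posterior: Inverse-Gamma(shape = 7.5+5/2 = 10.0, scale = 5.4+4.2/2 = 7.5).
Mode = β/(α+1) = 7.5/11.0 = 0.682.
Mean = β/(α−1) = 7.5/9.0 = 0.833.

MAP = 0.682, posterior mean = 0.833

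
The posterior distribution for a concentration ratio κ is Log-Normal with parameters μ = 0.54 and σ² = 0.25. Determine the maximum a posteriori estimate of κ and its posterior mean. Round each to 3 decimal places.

MAP = 1.336, posterior mean = 1.944

Mode = exp(μ − σ²) = exp(0.29) = 1.336.
Mean = exp(μ + σ²/2) = exp(0.665) = 1.944.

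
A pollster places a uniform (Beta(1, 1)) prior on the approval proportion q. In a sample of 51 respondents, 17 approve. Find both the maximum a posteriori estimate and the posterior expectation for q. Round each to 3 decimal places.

Posterior: Beta(1+17, 1+34) = Beta(18, 35).
Mode = (18−1)/(18+35−2) = 17/51 = 0.333.
With a flat prior the MAP equals the MLE, 17/51.
Mean = 18/(18+35) = 18/53 = 0.340.

MAP = 0.333; posterior mean = 0.340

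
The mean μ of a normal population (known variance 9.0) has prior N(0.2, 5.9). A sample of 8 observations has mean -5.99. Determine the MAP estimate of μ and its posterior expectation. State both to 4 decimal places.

MAP = -4.9987; posterior mean = -4.9987

Posterior for μ is Normal. Precision-weighted mean: (1/5.9·0.2 + 8/9.0·-5.99) / (1/5.9 + 8/9.0) = -4.9987.
A Normal posterior is symmetric, so mode = mean.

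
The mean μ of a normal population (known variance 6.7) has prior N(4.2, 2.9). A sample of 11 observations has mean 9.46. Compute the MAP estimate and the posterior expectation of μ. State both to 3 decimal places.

μ_MAP = 8.547, E[μ|data] = 8.547

Posterior for μ is Normal. Precision-weighted mean: (1/2.9·4.2 + 11/6.7·9.46) / (1/2.9 + 11/6.7) = 8.547.
A Normal posterior is symmetric, so mode = mean.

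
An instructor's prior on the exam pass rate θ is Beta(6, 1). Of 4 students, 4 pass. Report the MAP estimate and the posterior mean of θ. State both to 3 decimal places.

MAP = 1.000, posterior mean = 0.909

Posterior: Beta(6+4, 1+0) = Beta(10, 1).
Since β = 1 ≤ 1 and α > 1, the Beta density is monotone increasing on [0,1]; the mode is at 1.
Mean = 10/(10+1) = 0.909.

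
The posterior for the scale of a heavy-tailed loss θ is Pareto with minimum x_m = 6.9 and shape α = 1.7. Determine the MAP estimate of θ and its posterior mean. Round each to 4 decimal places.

The Pareto density is strictly decreasing on [x_m, ∞), so the mode is x_m = 6.9000.
Mean = α·x_m/(α−1) = 1.7·6.9/0.7 = 16.7571.
Mean > mode: the posterior has a right tail.

MAP = 6.9000; posterior mean = 16.7571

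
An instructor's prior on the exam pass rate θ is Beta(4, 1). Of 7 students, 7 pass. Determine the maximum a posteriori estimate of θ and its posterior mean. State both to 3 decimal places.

Posterior: Beta(4+7, 1+0) = Beta(11, 1).
Since β = 1 ≤ 1 and α > 1, the Beta density is monotone increasing on [0,1]; the mode is at 1.
Mean = 11/(11+1) = 0.917.

θ_MAP = 1.000, E[θ|data] = 0.917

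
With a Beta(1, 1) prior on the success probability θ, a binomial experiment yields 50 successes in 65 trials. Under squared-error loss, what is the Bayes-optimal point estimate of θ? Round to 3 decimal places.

Posterior: Beta(1+50, 1+15) = Beta(51, 16).
Mode = (51−1)/(51+16−2) = 50/65 = 0.769.
With a flat prior the MAP equals the MLE, 50/65.
Mean = 51/(51+16) = 51/67 = 0.761.
Squared-error loss ⇒ the optimal estimator is the posterior mean.

0.761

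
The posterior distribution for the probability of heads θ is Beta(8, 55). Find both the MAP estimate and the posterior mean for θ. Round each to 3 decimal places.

Mode = (8−1)/(8+55−2) = 7/61 = 0.115.
Mean = 8/(8+55) = 8/63 = 0.127.
Right-skewed posterior ⇒ mode < mean.

MAP = 0.115; posterior mean = 0.127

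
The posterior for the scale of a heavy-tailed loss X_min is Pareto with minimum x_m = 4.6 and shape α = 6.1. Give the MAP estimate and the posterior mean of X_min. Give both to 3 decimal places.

The Pareto density is strictly decreasing on [x_m, ∞), so the mode is x_m = 4.600.
Mean = α·x_m/(α−1) = 6.1·4.6/5.1 = 5.502.

X_min_MAP = 4.600, E[X_min|data] = 5.502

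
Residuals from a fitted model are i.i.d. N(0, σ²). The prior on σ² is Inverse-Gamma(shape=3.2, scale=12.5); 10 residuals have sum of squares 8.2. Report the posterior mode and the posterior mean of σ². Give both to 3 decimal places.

Posterior: Inverse-Gamma(shape = 3.2+10/2 = 8.2, scale = 12.5+8.2/2 = 16.6).
Mode = β/(α+1) = 16.6/9.2 = 1.804.
Mean = β/(α−1) = 16.6/7.2 = 2.306.

MAP = 1.804; posterior mean = 2.306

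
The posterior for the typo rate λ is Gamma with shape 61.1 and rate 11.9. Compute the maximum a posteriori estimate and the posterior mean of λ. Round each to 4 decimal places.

Mode = (α−1)/β = 60.1/11.9 = 5.0504.
Mean = α/β = 61.1/11.9 = 5.1345.

λ_MAP = 5.0504, E[λ|data] = 5.1345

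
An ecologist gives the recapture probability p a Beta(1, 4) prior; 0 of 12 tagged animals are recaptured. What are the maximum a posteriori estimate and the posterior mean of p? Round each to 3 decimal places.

Posterior: Beta(1+0, 4+12) = Beta(1, 16).
Since α = 1 ≤ 1 and β > 1, the Beta density is monotone decreasing on [0,1]; the mode is at 0.
Mean = 1/(1+16) = 0.059.
Right-skewed posterior ⇒ mode < mean.

maximum a posteriori estimate = 0.000, posterior mean = 0.059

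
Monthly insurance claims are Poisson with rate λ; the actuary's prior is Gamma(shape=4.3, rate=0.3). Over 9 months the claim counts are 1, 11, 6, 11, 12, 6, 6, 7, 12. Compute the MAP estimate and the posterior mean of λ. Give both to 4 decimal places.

Σ counts = 72. Posterior: Gamma(shape = 4.3+72 = 76.3, rate = 0.3+9 = 9.3).
Mode = (α−1)/β = 75.3/9.3 = 8.0968.
Mean = α/β = 76.3/9.3 = 8.2043.

MAP = 8.0968; posterior mean = 8.2043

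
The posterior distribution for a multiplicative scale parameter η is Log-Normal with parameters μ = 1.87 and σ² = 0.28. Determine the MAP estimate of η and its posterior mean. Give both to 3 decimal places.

Mode = exp(μ − σ²) = exp(1.59) = 4.904.
Mean = exp(μ + σ²/2) = exp(2.010) = 7.463.

MAP = 4.904, posterior mean = 7.463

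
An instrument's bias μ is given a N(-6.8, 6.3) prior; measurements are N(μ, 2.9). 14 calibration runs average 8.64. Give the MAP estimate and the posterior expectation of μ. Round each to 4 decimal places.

μ_MAP = 8.1485, E[μ|data] = 8.1485

Posterior for μ is Normal. Precision-weighted mean: (1/6.3·-6.8 + 14/2.9·8.64) / (1/6.3 + 14/2.9) = 8.1485.
A Normal posterior is symmetric, so mode = mean.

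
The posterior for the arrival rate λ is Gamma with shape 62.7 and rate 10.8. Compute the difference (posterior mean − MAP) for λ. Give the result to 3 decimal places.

0.093

Mode = (α−1)/β = 61.7/10.8 = 5.713.
Mean = α/β = 62.7/10.8 = 5.806.
Difference = 5.806 − 5.713 = 0.093.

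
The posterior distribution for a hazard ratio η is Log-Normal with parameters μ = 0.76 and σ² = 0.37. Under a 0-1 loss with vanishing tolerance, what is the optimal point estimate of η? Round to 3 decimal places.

1.477

Mode = exp(μ − σ²) = exp(0.39) = 1.477.
Mean = exp(μ + σ²/2) = exp(0.945) = 2.573.
This is the posterior mode — the MAP estimate.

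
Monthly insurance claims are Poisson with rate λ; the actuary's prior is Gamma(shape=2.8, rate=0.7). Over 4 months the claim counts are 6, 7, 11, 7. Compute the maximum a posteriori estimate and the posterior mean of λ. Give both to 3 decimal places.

maximum a posteriori estimate = 6.979, posterior mean = 7.191

Σ counts = 31. Posterior: Gamma(shape = 2.8+31 = 33.8, rate = 0.7+4 = 4.7).
Mode = (α−1)/β = 32.8/4.7 = 6.979.
Mean = α/β = 33.8/4.7 = 7.191.
Right-skewed posterior ⇒ mode < mean.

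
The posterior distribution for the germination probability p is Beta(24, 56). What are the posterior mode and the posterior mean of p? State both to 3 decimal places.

p_MAP = 0.295, E[p|data] = 0.300

Mode = (24−1)/(24+56−2) = 23/78 = 0.295.
Mean = 24/(24+56) = 24/80 = 0.300.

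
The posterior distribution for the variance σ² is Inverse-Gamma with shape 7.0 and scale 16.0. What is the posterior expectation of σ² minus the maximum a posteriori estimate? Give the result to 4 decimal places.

0.6667

Mode = β/(α+1) = 16.0/8.0 = 2.0000.
Mean = β/(α−1) = 16.0/6.0 = 2.6667.
Difference = 2.6667 − 2.0000 = 0.6667.
Right-skewed posterior ⇒ mode < mean.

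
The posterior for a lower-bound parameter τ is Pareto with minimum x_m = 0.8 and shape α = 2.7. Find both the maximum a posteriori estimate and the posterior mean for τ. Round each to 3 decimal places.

MAP: 0.800. Posterior mean: 1.271.

The Pareto density is strictly decreasing on [x_m, ∞), so the mode is x_m = 0.800.
Mean = α·x_m/(α−1) = 2.7·0.8/1.7 = 1.271.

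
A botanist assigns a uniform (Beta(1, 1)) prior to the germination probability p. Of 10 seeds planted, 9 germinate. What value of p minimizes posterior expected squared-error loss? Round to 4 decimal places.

Posterior: Beta(1+9, 1+1) = Beta(10, 2).
Mode = (10−1)/(10+2−2) = 9/10 = 0.9000.
With a flat prior the MAP equals the MLE, 9/10.
Mean = 10/(10+2) = 10/12 = 0.8333.
Squared-error loss ⇒ the optimal estimator is the posterior mean.

0.8333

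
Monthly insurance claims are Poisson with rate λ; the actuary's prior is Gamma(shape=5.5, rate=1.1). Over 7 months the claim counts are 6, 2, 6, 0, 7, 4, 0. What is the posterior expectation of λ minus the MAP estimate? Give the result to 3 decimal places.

Σ counts = 25. Posterior: Gamma(shape = 5.5+25 = 30.5, rate = 1.1+7 = 8.1).
Mode = (α−1)/β = 29.5/8.1 = 3.642.
Mean = α/β = 30.5/8.1 = 3.765.
Difference = 3.765 − 3.642 = 0.123.
The mean is pulled above the mode by the posterior's right skew.

0.123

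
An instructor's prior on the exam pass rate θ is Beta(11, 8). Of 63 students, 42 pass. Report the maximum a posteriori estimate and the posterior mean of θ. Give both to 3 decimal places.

MAP: 0.650. Posterior mean: 0.646.

Posterior: Beta(11+42, 8+21) = Beta(53, 29).
Mode = (53−1)/(53+29−2) = 52/80 = 0.650.
Mean = 53/(53+29) = 53/82 = 0.646.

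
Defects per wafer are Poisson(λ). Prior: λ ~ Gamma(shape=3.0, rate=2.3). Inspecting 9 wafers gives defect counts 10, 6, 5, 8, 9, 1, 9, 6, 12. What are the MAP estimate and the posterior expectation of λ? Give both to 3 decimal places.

Σ counts = 66. Posterior: Gamma(shape = 3.0+66 = 69.0, rate = 2.3+9 = 11.3).
Mode = (α−1)/β = 68.0/11.3 = 6.018.
Mean = α/β = 69.0/11.3 = 6.106.

MAP = 6.018; posterior mean = 6.106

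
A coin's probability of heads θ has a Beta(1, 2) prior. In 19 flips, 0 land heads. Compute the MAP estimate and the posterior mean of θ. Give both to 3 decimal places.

Posterior: Beta(1+0, 2+19) = Beta(1, 21).
Since α = 1 ≤ 1 and β > 1, the Beta density is monotone decreasing on [0,1]; the mode is at 0.
Mean = 1/(1+21) = 0.045.

MAP: 0.000. Posterior mean: 0.045.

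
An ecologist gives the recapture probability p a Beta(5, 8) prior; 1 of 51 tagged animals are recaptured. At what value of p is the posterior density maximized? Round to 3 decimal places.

Posterior: Beta(5+1, 8+50) = Beta(6, 58).
Mode = (6−1)/(6+58−2) = 5/62 = 0.081.
Mean = 6/(6+58) = 6/64 = 0.094.
This is the posterior mode — the MAP estimate.

0.081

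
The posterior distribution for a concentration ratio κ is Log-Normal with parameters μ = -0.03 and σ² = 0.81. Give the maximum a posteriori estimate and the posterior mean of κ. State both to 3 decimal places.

MAP = 0.432; posterior mean = 1.455

Mode = exp(μ − σ²) = exp(-0.84) = 0.432.
Mean = exp(μ + σ²/2) = exp(0.375) = 1.455.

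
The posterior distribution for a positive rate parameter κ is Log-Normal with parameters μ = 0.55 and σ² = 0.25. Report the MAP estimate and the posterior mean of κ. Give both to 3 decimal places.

Mode = exp(μ − σ²) = exp(0.30) = 1.350.
Mean = exp(μ + σ²/2) = exp(0.675) = 1.964.
Right-skewed posterior ⇒ mode < mean.

MAP = 1.350; posterior mean = 1.964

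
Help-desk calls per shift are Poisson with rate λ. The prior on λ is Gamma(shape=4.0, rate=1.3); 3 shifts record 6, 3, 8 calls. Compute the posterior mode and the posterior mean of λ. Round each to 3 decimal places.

MAP = 4.651, posterior mean = 4.884

Σ counts = 17. Posterior: Gamma(shape = 4.0+17 = 21.0, rate = 1.3+3 = 4.3).
Mode = (α−1)/β = 20.0/4.3 = 4.651.
Mean = α/β = 21.0/4.3 = 4.884.
Mean > mode: the posterior has a right tail.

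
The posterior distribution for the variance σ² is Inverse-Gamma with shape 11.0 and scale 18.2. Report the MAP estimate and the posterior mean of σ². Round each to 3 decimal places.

Mode = β/(α+1) = 18.2/12.0 = 1.517.
Mean = β/(α−1) = 18.2/10.0 = 1.820.

MAP estimate = 1.517, posterior mean = 1.820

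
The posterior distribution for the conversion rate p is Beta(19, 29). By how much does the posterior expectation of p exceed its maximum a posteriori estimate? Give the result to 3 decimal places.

Mode = (19−1)/(19+29−2) = 18/46 = 0.391.
Mean = 19/(19+29) = 19/48 = 0.396.
Difference = 0.396 − 0.391 = 0.005.

0.005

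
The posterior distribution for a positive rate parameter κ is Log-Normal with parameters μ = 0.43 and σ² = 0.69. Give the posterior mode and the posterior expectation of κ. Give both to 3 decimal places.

Mode = exp(μ − σ²) = exp(-0.26) = 0.771.
Mean = exp(μ + σ²/2) = exp(0.775) = 2.171.

κ_MAP = 0.771, E[κ|data] = 2.171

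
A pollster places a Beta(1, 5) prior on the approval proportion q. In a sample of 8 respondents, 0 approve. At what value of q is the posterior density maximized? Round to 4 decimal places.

0.0000

Posterior: Beta(1+0, 5+8) = Beta(1, 13).
Since α = 1 ≤ 1 and β > 1, the Beta density is monotone decreasing on [0,1]; the mode is at 0.
Mean = 1/(1+13) = 0.0714.
This is the posterior mode — the MAP estimate.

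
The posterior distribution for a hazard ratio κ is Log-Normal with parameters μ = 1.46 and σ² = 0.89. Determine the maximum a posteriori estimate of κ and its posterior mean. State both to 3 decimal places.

MAP: 1.768. Posterior mean: 6.719.

Mode = exp(μ − σ²) = exp(0.57) = 1.768.
Mean = exp(μ + σ²/2) = exp(1.905) = 6.719.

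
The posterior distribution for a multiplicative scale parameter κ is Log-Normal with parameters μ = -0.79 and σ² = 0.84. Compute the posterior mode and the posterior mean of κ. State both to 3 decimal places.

Mode = exp(μ − σ²) = exp(-1.63) = 0.196.
Mean = exp(μ + σ²/2) = exp(-0.370) = 0.691.
The posterior is right-skewed, so the mean exceeds the mode.

MAP: 0.196. Posterior mean: 0.691.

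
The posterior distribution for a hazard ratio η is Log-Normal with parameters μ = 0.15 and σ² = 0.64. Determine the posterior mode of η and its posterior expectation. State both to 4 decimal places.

Mode = exp(μ − σ²) = exp(-0.49) = 0.6126.
Mean = exp(μ + σ²/2) = exp(0.470) = 1.6000.

MAP = 0.6126; posterior mean = 1.6000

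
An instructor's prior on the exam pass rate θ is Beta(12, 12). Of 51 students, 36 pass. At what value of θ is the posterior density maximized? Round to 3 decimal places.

0.644

Posterior: Beta(12+36, 12+15) = Beta(48, 27).
Mode = (48−1)/(48+27−2) = 47/73 = 0.644.
Mean = 48/(48+27) = 48/75 = 0.640.
This is the posterior mode — the MAP estimate.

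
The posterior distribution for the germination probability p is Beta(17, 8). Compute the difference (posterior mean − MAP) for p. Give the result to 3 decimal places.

Mode = (17−1)/(17+8−2) = 16/23 = 0.696.
Mean = 17/(17+8) = 17/25 = 0.680.
Difference = 0.680 − 0.696 = -0.016.
The mean is pulled below the mode by the posterior's left skew.

-0.016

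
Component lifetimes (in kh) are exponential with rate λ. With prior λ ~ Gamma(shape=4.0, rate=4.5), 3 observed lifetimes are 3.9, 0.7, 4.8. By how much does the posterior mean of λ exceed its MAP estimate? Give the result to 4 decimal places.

Σ times = 9.4. Posterior: Gamma(shape = 4.0+3 = 7.0, rate = 4.5+9.4 = 13.9).
Mode = (α−1)/β = 6.0/13.9 = 0.4317.
Mean = α/β = 7.0/13.9 = 0.5036.
Difference = 0.5036 − 0.4317 = 0.0719.
The posterior is right-skewed, so the mean exceeds the mode.

0.0719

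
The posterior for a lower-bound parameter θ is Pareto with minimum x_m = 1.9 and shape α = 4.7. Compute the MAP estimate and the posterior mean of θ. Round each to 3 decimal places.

The Pareto density is strictly decreasing on [x_m, ∞), so the mode is x_m = 1.900.
Mean = α·x_m/(α−1) = 4.7·1.9/3.7 = 2.414.
The mean is pulled above the mode by the posterior's right skew.

θ_MAP = 1.900, E[θ|data] = 2.414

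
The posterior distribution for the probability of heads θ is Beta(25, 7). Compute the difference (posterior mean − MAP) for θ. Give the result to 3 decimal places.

-0.019

Mode = (25−1)/(25+7−2) = 24/30 = 0.800.
Mean = 25/(25+7) = 25/32 = 0.781.
Difference = 0.781 − 0.800 = -0.019.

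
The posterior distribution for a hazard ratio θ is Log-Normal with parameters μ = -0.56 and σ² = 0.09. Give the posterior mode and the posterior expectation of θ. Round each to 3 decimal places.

MAP: 0.522. Posterior mean: 0.598.

Mode = exp(μ − σ²) = exp(-0.65) = 0.522.
Mean = exp(μ + σ²/2) = exp(-0.515) = 0.598.
The mean is pulled above the mode by the posterior's right skew.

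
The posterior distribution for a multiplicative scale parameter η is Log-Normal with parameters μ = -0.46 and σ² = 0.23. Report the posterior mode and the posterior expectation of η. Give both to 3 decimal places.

MAP = 0.502; posterior mean = 0.708

Mode = exp(μ − σ²) = exp(-0.69) = 0.502.
Mean = exp(μ + σ²/2) = exp(-0.345) = 0.708.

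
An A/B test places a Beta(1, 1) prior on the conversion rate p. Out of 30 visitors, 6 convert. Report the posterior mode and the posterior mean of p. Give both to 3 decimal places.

MAP = 0.200, posterior mean = 0.219

Posterior: Beta(1+6, 1+24) = Beta(7, 25).
Mode = (7−1)/(7+25−2) = 6/30 = 0.200.
With a flat prior the MAP equals the MLE, 6/30.
Mean = 7/(7+25) = 7/32 = 0.219.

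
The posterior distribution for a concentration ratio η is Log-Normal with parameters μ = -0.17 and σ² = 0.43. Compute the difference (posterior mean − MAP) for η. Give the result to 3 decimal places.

0.497

Mode = exp(μ − σ²) = exp(-0.60) = 0.549.
Mean = exp(μ + σ²/2) = exp(0.045) = 1.046.
Difference = 1.046 − 0.549 = 0.497.
The mean is pulled above the mode by the posterior's right skew.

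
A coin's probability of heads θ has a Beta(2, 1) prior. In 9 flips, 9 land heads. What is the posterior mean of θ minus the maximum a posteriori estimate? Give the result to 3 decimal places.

-0.083

Posterior: Beta(2+9, 1+0) = Beta(11, 1).
Since β = 1 ≤ 1 and α > 1, the Beta density is monotone increasing on [0,1]; the mode is at 1.
Mean = 11/(11+1) = 0.917.
Difference = 0.917 − 1.000 = -0.083.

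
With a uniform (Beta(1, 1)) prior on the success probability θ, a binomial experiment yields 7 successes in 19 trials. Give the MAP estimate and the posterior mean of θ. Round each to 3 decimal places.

Posterior: Beta(1+7, 1+12) = Beta(8, 13).
Mode = (8−1)/(8+13−2) = 7/19 = 0.368.
With a flat prior the MAP equals the MLE, 7/19.
Mean = 8/(8+13) = 8/21 = 0.381.
The posterior is right-skewed, so the mean exceeds the mode.

MAP = 0.368; posterior mean = 0.381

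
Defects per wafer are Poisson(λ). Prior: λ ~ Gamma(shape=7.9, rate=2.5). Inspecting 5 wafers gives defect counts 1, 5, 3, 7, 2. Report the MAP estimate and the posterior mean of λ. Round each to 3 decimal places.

Σ counts = 18. Posterior: Gamma(shape = 7.9+18 = 25.9, rate = 2.5+5 = 7.5).
Mode = (α−1)/β = 24.9/7.5 = 3.320.
Mean = α/β = 25.9/7.5 = 3.453.

MAP estimate = 3.320, posterior mean = 3.453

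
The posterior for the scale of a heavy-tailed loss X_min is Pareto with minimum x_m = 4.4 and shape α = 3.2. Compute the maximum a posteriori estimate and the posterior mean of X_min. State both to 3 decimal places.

MAP = 4.400, posterior mean = 6.400

The Pareto density is strictly decreasing on [x_m, ∞), so the mode is x_m = 4.400.
Mean = α·x_m/(α−1) = 3.2·4.4/2.2 = 6.400.
Mean > mode: the posterior has a right tail.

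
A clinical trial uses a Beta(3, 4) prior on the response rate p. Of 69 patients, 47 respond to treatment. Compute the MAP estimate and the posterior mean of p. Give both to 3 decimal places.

p_MAP = 0.662, E[p|data] = 0.658

Posterior: Beta(3+47, 4+22) = Beta(50, 26).
Mode = (50−1)/(50+26−2) = 49/74 = 0.662.
Mean = 50/(50+26) = 50/76 = 0.658.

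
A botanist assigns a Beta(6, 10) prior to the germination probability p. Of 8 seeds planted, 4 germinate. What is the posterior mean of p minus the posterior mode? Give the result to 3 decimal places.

Posterior: Beta(6+4, 10+4) = Beta(10, 14).
Mode = (10−1)/(10+14−2) = 9/22 = 0.409.
Mean = 10/(10+14) = 10/24 = 0.417.
Difference = 0.417 − 0.409 = 0.008.

0.008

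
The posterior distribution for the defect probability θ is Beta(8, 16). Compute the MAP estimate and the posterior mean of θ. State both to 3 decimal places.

MAP = 0.318; posterior mean = 0.333

Mode = (8−1)/(8+16−2) = 7/22 = 0.318.
Mean = 8/(8+16) = 8/24 = 0.333.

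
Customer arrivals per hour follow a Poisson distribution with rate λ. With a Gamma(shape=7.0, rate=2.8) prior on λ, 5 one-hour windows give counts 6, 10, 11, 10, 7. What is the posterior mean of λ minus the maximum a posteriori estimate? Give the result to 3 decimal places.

0.128

Σ counts = 44. Posterior: Gamma(shape = 7.0+44 = 51.0, rate = 2.8+5 = 7.8).
Mode = (α−1)/β = 50.0/7.8 = 6.410.
Mean = α/β = 51.0/7.8 = 6.538.
Difference = 6.538 − 6.410 = 0.128.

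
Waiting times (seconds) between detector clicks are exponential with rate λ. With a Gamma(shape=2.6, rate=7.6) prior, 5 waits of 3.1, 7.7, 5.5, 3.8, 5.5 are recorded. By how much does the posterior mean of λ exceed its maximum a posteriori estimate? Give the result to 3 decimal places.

Σ times = 25.6. Posterior: Gamma(shape = 2.6+5 = 7.6, rate = 7.6+25.6 = 33.2).
Mode = (α−1)/β = 6.6/33.2 = 0.199.
Mean = α/β = 7.6/33.2 = 0.229.
Difference = 0.229 − 0.199 = 0.030.

0.030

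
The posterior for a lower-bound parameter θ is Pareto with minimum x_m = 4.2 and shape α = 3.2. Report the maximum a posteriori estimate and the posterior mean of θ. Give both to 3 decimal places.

The Pareto density is strictly decreasing on [x_m, ∞), so the mode is x_m = 4.200.
Mean = α·x_m/(α−1) = 3.2·4.2/2.2 = 6.109.
Mean > mode: the posterior has a right tail.

MAP = 4.200; posterior mean = 6.109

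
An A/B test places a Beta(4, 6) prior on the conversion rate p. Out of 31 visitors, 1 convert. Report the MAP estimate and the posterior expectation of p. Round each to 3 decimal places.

Posterior: Beta(4+1, 6+30) = Beta(5, 36).
Mode = (5−1)/(5+36−2) = 4/39 = 0.103.
Mean = 5/(5+36) = 5/41 = 0.122.
The mean is pulled above the mode by the posterior's right skew.

MAP estimate = 0.103, posterior expectation = 0.122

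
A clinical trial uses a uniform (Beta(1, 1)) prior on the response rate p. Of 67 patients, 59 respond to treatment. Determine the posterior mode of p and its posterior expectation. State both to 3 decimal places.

Posterior: Beta(1+59, 1+8) = Beta(60, 9).
Mode = (60−1)/(60+9−2) = 59/67 = 0.881.
With a flat prior the MAP equals the MLE, 59/67.
Mean = 60/(60+9) = 60/69 = 0.870.

p_MAP = 0.881, E[p|data] = 0.870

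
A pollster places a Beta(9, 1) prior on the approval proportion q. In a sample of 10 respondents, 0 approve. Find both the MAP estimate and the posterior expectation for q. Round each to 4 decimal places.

Posterior: Beta(9+0, 1+10) = Beta(9, 11).
Mode = (9−1)/(9+11−2) = 8/18 = 0.4444.
Mean = 9/(9+11) = 9/20 = 0.4500.

MAP: 0.4444. Posterior mean: 0.4500.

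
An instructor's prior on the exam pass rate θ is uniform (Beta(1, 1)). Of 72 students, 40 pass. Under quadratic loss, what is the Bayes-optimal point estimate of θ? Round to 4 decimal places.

Posterior: Beta(1+40, 1+32) = Beta(41, 33).
Mode = (41−1)/(41+33−2) = 40/72 = 0.5556.
With a flat prior the MAP equals the MLE, 40/72.
Mean = 41/(41+33) = 41/74 = 0.5541.
Quadratic loss ⇒ the optimal estimator is the posterior mean.

0.5541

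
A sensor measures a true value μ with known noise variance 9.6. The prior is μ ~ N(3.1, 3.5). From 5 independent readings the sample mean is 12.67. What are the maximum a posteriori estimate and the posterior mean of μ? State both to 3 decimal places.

maximum a posteriori estimate = 9.280, posterior mean = 9.280

Posterior for μ is Normal. Precision-weighted mean: (1/3.5·3.1 + 5/9.6·12.67) / (1/3.5 + 5/9.6) = 9.280.
A Normal posterior is symmetric, so mode = mean.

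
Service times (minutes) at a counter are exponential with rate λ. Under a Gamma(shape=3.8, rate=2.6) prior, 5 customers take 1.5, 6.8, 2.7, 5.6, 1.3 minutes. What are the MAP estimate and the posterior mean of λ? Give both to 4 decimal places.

Σ times = 17.9. Posterior: Gamma(shape = 3.8+5 = 8.8, rate = 2.6+17.9 = 20.5).
Mode = (α−1)/β = 7.8/20.5 = 0.3805.
Mean = α/β = 8.8/20.5 = 0.4293.

MAP estimate = 0.3805, posterior mean = 0.4293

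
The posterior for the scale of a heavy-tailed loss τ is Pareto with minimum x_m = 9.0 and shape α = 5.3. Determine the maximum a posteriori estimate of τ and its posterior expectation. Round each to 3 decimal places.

MAP = 9.000; posterior mean = 11.093

The Pareto density is strictly decreasing on [x_m, ∞), so the mode is x_m = 9.000.
Mean = α·x_m/(α−1) = 5.3·9.0/4.3 = 11.093.
Mean > mode: the posterior has a right tail.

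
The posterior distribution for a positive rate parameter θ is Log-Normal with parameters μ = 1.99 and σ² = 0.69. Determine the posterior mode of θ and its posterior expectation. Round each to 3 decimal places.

MAP = 3.669, posterior mean = 10.329

Mode = exp(μ − σ²) = exp(1.30) = 3.669.
Mean = exp(μ + σ²/2) = exp(2.335) = 10.329.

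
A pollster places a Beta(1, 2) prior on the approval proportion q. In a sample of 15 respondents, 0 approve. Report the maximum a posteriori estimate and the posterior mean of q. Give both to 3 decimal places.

q_MAP = 0.000, E[q|data] = 0.056

Posterior: Beta(1+0, 2+15) = Beta(1, 17).
Since α = 1 ≤ 1 and β > 1, the Beta density is monotone decreasing on [0,1]; the mode is at 0.
Mean = 1/(1+17) = 0.056.
The mean is pulled above the mode by the posterior's right skew.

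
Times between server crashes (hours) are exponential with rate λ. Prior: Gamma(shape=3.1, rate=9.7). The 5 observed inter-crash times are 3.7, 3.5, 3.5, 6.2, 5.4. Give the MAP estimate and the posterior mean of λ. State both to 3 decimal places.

Σ times = 22.3. Posterior: Gamma(shape = 3.1+5 = 8.1, rate = 9.7+22.3 = 32.0).
Mode = (α−1)/β = 7.1/32.0 = 0.222.
Mean = α/β = 8.1/32.0 = 0.253.

λ_MAP = 0.222, E[λ|data] = 0.253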